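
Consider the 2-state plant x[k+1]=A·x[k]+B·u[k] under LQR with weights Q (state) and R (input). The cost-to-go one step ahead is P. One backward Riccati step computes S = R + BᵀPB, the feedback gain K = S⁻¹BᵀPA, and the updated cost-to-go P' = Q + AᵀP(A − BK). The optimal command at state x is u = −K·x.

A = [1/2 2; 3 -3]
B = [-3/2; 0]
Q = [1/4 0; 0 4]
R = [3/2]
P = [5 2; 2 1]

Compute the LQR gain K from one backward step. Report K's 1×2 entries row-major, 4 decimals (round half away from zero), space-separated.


-1.0000 -0.4706

BᵀP = [-7.5000 -3.0000]
S = R + BᵀPB = [3/2] + [11.2500] = [12.7500]
BᵀPA = [-12.7500 -6.0000]
K = S⁻¹·BᵀPA = [-1.0000 -0.4706]
A−BK = [-1.0000 1.2941; 3.0000 -3.0000]
AᵀP(A−BK) = [3.5000 -1.0000; -1.0000 2.1765]
P' = Q + AᵀP(A−BK) = [3.7500 -1.0000; -1.0000 6.1765]
tr(P') = 9.9265


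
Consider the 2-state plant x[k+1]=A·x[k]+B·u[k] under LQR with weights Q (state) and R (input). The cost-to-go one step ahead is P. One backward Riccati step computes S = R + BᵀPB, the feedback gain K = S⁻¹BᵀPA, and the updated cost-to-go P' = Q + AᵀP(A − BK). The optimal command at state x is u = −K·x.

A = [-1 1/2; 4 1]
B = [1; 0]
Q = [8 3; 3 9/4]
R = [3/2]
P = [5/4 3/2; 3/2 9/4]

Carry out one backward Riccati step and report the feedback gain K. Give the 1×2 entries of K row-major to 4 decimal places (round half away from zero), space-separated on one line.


BᵀP = [1.2500 1.5000]
S = R + BᵀPB = [3/2] + [1.2500] = [2.7500]
BᵀPA = [4.7500 2.1250]
K = S⁻¹·BᵀPA = [1.7273 0.7727]
A−BK = [-2.7273 -0.2727; 4.0000 1.0000]
AᵀP(A−BK) = [17.0455 6.2045; 6.2045 2.4205]
P' = Q + AᵀP(A−BK) = [25.0455 9.2045; 9.2045 4.6705]
tr(P') = 29.7159

1.7273 0.7727


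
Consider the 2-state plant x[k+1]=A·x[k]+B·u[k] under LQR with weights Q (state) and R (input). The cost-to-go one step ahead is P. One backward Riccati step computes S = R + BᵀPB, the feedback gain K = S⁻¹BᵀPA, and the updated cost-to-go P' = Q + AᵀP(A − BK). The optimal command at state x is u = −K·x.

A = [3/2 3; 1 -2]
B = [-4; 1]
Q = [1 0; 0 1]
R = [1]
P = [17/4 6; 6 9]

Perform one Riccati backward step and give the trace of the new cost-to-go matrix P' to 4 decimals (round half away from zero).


7.4375

BᵀP = [-11.0000 -15.0000]
S = R + BᵀPB = [1] + [29.0000] = [30.0000]
BᵀPA = [-31.5000 -3.0000]
K = S⁻¹·BᵀPA = [-1.0500 -0.1000]
A−BK = [-2.7000 2.6000; 2.0500 -1.9000]
AᵀP(A−BK) = [3.4875 -2.0250; -2.0250 1.9500]
P' = Q + AᵀP(A−BK) = [4.4875 -2.0250; -2.0250 2.9500]
tr(P') = 7.4375


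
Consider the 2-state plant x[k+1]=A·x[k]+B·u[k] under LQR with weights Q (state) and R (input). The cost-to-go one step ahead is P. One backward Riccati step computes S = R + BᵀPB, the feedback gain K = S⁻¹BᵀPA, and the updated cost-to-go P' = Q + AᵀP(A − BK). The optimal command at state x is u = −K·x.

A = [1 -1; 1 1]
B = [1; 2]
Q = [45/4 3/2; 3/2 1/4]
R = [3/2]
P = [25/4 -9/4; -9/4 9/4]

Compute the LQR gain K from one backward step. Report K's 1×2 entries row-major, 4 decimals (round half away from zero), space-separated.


0.5161 0.0645

BᵀP = [1.7500 2.2500]
S = R + BᵀPB = [3/2] + [6.2500] = [7.7500]
BᵀPA = [4.0000 0.5000]
K = S⁻¹·BᵀPA = [0.5161 0.0645]
A−BK = [0.4839 -1.0645; -0.0323 0.8710]
AᵀP(A−BK) = [1.9355 -4.2581; -4.2581 12.9677]
P' = Q + AᵀP(A−BK) = [13.1855 -2.7581; -2.7581 13.2177]
tr(P') = 26.4032


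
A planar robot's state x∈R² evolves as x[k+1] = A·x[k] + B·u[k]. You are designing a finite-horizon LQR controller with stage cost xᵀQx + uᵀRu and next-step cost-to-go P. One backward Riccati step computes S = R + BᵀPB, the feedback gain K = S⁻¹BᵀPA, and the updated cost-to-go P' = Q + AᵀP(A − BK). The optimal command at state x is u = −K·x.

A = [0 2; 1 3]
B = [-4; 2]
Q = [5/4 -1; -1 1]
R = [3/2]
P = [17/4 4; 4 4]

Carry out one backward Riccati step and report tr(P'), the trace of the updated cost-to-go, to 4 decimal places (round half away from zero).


22.2267

BᵀP = [-9.0000 -8.0000]
S = R + BᵀPB = [3/2] + [20.0000] = [21.5000]
BᵀPA = [-8.0000 -42.0000]
K = S⁻¹·BᵀPA = [-0.3721 -1.9535]
A−BK = [-1.4884 -5.8140; 1.7442 6.9070]
AᵀP(A−BK) = [1.0233 4.3721; 4.3721 18.9535]
P' = Q + AᵀP(A−BK) = [2.2733 3.3721; 3.3721 19.9535]
tr(P') = 22.2267


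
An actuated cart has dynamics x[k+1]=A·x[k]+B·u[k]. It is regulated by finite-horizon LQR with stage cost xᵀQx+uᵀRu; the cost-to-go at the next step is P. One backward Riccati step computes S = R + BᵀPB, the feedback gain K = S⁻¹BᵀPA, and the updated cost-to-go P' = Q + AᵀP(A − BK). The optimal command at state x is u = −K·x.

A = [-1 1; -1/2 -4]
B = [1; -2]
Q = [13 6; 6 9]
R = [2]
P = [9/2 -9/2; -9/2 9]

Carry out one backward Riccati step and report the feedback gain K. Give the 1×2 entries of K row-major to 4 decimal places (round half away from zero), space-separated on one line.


-0.0372 1.7107

BᵀP = [13.5000 -22.5000]
S = R + BᵀPB = [2] + [58.5000] = [60.5000]
BᵀPA = [-2.2500 103.5000]
K = S⁻¹·BᵀPA = [-0.0372 1.7107]
A−BK = [-0.9628 -0.7107; -0.5744 -0.5785]
AᵀP(A−BK) = [2.1663 1.5992; 1.5992 7.4380]
P' = Q + AᵀP(A−BK) = [15.1663 7.5992; 7.5992 16.4380]
tr(P') = 31.6043


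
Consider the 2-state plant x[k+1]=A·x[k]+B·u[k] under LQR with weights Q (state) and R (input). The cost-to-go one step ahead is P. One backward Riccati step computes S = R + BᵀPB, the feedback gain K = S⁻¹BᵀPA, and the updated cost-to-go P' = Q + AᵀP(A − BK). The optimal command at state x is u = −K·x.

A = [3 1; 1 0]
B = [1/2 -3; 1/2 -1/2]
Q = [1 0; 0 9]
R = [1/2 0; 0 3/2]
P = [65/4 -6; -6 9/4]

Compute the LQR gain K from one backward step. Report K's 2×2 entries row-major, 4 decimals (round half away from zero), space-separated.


0.3111 0.1071 -0.8893 -0.3392

BᵀP = [5.1250 -1.8750; -45.7500 16.8750]
S = R + BᵀPB = [1/2 0; 0 3/2] + [1.6250 -14.4375; -14.4375 128.8125] = [2.1250 -14.4375; -14.4375 130.3125]
BᵀPA = [13.5000 5.1250; -120.3750 -45.7500]
K = S⁻¹·BᵀPA = [0.3111 0.1071; -0.8893 -0.3392]
A−BK = [0.1766 -0.0712; 0.3998 -0.2232]
AᵀP(A−BK) = [1.2538 0.4713; 0.4713 0.1821]
P' = Q + AᵀP(A−BK) = [2.2538 0.4713; 0.4713 9.1821]
tr(P') = 11.4359


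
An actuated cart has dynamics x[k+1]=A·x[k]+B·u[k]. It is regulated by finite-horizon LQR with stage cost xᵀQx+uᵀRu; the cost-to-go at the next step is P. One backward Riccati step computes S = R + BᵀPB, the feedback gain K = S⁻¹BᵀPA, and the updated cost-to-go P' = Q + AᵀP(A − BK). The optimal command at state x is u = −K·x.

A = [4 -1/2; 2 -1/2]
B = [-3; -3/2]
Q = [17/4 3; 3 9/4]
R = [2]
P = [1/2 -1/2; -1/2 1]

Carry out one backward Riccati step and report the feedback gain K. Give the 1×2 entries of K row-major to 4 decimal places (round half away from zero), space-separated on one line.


BᵀP = [-0.7500 0.0000]
S = R + BᵀPB = [2] + [2.2500] = [4.2500]
BᵀPA = [-3.0000 0.3750]
K = S⁻¹·BᵀPA = [-0.7059 0.0882]
A−BK = [1.8824 -0.2353; 0.9412 -0.3676]
AᵀP(A−BK) = [1.8824 -0.2353; -0.2353 0.0919]
P' = Q + AᵀP(A−BK) = [6.1324 2.7647; 2.7647 2.3419]
tr(P') = 8.4743

-0.7059 0.0882


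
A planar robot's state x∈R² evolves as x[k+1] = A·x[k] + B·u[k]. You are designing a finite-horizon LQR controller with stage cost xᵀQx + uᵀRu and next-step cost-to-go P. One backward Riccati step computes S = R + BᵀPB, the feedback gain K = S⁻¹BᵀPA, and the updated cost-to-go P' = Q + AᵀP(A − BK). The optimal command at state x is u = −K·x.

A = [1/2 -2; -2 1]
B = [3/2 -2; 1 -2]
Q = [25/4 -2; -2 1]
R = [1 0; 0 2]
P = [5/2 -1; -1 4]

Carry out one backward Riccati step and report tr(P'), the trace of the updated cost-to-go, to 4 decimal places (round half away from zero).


32.4157

BᵀP = [2.7500 2.5000; -3.0000 -6.0000]
S = R + BᵀPB = [1 0; 0 2] + [6.6250 -10.5000; -10.5000 18.0000] = [7.6250 -10.5000; -10.5000 20.0000]
BᵀPA = [-3.6250 -3.0000; 10.5000 0.0000]
K = S⁻¹·BᵀPA = [0.8935 -1.4201; 0.9941 -0.7456]
A−BK = [1.1479 -1.3609; -0.9053 0.9290]
AᵀP(A−BK) = [11.4260 -12.3195; -12.3195 13.7396]
P' = Q + AᵀP(A−BK) = [17.6760 -14.3195; -14.3195 14.7396]
tr(P') = 32.4157


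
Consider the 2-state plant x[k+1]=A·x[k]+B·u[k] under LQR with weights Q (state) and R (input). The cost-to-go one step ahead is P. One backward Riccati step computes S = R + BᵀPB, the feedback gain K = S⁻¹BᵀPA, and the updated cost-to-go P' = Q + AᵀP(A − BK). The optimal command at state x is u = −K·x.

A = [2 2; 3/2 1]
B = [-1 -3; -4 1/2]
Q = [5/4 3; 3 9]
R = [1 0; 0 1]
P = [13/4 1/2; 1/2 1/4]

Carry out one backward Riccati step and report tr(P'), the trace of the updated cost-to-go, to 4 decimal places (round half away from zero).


11.1031

BᵀP = [-5.2500 -1.5000; -9.5000 -1.3750]
S = R + BᵀPB = [1 0; 0 1] + [11.2500 15.0000; 15.0000 27.8125] = [12.2500 15.0000; 15.0000 28.8125]
BᵀPA = [-12.7500 -12.0000; -21.0625 -20.3750]
K = S⁻¹·BᵀPA = [-0.4019 -0.3136; -0.5218 -0.5439]
A−BK = [0.0327 0.0547; 0.1534 0.0176]
AᵀP(A−BK) = [0.4482 0.4208; 0.4208 0.4049]
P' = Q + AᵀP(A−BK) = [1.6982 3.4208; 3.4208 9.4049]
tr(P') = 11.1031


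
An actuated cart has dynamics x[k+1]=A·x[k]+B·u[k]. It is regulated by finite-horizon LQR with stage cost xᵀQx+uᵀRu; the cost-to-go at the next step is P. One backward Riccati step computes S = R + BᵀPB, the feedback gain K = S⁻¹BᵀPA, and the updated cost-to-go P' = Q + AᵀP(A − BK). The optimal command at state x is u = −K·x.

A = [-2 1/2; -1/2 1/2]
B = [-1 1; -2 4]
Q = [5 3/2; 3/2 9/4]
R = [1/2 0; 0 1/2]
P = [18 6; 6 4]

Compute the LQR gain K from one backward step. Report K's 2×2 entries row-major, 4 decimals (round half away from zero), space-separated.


BᵀP = [-30.0000 -14.0000; 42.0000 22.0000]
S = R + BᵀPB = [1/2 0; 0 1/2] + [58.0000 -86.0000; -86.0000 130.0000] = [58.5000 -86.0000; -86.0000 130.5000]
BᵀPA = [67.0000 -22.0000; -95.0000 32.0000]
K = S⁻¹·BᵀPA = [2.4071 -0.4995; 0.8583 -0.0839]
A−BK = [-0.4512 0.0845; 0.8809 -0.1632]
AᵀP(A−BK) = [5.2644 -1.0100; -1.0100 0.1978]
P' = Q + AᵀP(A−BK) = [10.2644 0.4900; 0.4900 2.4478]
tr(P') = 12.7122

2.4071 -0.4995 0.8583 -0.0839


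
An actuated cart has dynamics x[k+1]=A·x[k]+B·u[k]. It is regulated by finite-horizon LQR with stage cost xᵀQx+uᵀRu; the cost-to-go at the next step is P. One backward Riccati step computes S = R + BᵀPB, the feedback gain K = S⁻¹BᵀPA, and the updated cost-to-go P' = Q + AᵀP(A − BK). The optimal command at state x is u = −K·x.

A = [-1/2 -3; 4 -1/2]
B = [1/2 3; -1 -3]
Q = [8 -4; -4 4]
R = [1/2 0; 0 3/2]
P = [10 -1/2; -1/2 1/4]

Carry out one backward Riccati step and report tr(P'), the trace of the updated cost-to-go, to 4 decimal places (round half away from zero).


BᵀP = [5.5000 -0.5000; 31.5000 -2.2500]
S = R + BᵀPB = [1/2 0; 0 3/2] + [3.2500 18.0000; 18.0000 101.2500] = [3.7500 18.0000; 18.0000 102.7500]
BᵀPA = [-4.7500 -16.2500; -24.7500 -93.3750]
K = S⁻¹·BᵀPA = [-0.6942 0.1804; -0.1193 -0.9404]
A−BK = [0.2049 -0.2691; 2.9480 -3.1407]
AᵀP(A−BK) = [2.2508 -2.0420; -2.0420 3.6877]
P' = Q + AᵀP(A−BK) = [10.2508 -6.0420; -6.0420 7.6877]
tr(P') = 17.9385

17.9385


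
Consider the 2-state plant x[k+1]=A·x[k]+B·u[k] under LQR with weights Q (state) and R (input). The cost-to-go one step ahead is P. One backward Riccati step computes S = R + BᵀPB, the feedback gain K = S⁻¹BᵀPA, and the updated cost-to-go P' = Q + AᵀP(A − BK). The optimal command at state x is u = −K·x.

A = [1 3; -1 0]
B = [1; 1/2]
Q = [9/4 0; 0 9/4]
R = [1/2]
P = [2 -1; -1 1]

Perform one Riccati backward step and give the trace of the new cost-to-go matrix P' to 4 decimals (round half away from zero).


13.6429

BᵀP = [1.5000 -0.5000]
S = R + BᵀPB = [1/2] + [1.2500] = [1.7500]
BᵀPA = [2.0000 4.5000]
K = S⁻¹·BᵀPA = [1.1429 2.5714]
A−BK = [-0.1429 0.4286; -1.5714 -1.2857]
AᵀP(A−BK) = [2.7143 3.8571; 3.8571 6.4286]
P' = Q + AᵀP(A−BK) = [4.9643 3.8571; 3.8571 8.6786]
tr(P') = 13.6429


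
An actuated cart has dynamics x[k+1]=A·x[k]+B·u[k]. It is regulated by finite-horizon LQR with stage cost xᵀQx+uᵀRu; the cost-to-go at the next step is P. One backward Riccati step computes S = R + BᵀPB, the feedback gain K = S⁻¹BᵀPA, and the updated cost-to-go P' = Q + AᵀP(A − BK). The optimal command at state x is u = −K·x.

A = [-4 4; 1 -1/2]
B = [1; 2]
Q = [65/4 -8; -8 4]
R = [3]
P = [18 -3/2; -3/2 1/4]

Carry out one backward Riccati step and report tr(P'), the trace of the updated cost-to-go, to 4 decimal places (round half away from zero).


BᵀP = [15.0000 -1.0000]
S = R + BᵀPB = [3] + [13.0000] = [16.0000]
BᵀPA = [-61.0000 60.5000]
K = S⁻¹·BᵀPA = [-3.8125 3.7813]
A−BK = [-0.1875 0.2188; 8.6250 -8.0625]
AᵀP(A−BK) = [67.6875 -66.4688; -66.4688 65.2969]
P' = Q + AᵀP(A−BK) = [83.9375 -74.4688; -74.4688 69.2969]
tr(P') = 153.2344

153.2344


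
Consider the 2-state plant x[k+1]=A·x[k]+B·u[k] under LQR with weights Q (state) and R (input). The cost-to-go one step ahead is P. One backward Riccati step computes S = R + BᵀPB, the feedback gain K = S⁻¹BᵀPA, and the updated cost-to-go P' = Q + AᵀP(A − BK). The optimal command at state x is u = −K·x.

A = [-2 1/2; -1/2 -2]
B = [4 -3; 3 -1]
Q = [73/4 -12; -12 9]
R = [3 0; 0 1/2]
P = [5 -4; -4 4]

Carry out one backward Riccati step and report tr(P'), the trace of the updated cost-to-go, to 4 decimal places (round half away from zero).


BᵀP = [8.0000 -4.0000; -11.0000 8.0000]
S = R + BᵀPB = [3 0; 0 1/2] + [20.0000 -20.0000; -20.0000 25.0000] = [23.0000 -20.0000; -20.0000 25.5000]
BᵀPA = [-14.0000 12.0000; 18.0000 -21.5000]
K = S⁻¹·BᵀPA = [0.0161 -0.6649; 0.7185 -1.3646]
A−BK = [0.0912 -0.9343; 0.1702 -1.3700]
AᵀP(A−BK) = [0.2922 -0.7453; -0.7453 3.8894]
P' = Q + AᵀP(A−BK) = [18.5422 -12.7453; -12.7453 12.8894]
tr(P') = 31.4316

31.4316


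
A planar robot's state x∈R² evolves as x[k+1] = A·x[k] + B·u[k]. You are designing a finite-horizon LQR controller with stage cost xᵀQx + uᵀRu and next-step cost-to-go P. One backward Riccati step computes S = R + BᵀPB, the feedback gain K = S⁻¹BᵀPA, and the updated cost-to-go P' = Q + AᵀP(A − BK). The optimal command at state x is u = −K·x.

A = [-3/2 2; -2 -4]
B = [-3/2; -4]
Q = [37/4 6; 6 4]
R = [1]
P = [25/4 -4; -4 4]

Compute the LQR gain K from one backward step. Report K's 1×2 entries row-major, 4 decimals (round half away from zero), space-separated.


0.3239 1.7143

BᵀP = [6.6250 -10.0000]
S = R + BᵀPB = [1] + [30.0625] = [31.0625]
BᵀPA = [10.0625 53.2500]
K = S⁻¹·BᵀPA = [0.3239 1.7143]
A−BK = [-1.0141 4.5714; -0.7042 2.8571]
AᵀP(A−BK) = [2.8028 -12.0000; -12.0000 61.7143]
P' = Q + AᵀP(A−BK) = [12.0528 -6.0000; -6.0000 65.7143]
tr(P') = 77.7671


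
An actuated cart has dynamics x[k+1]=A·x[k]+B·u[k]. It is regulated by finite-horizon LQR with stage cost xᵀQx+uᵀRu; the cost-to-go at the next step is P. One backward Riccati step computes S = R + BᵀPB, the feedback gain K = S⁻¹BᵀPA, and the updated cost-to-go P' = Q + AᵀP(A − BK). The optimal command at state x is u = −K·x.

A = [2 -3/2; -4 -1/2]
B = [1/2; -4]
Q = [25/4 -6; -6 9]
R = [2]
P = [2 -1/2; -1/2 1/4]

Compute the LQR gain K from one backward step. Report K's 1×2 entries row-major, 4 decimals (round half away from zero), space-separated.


BᵀP = [3.0000 -1.2500]
S = R + BᵀPB = [2] + [6.5000] = [8.5000]
BᵀPA = [11.0000 -3.8750]
K = S⁻¹·BᵀPA = [1.2941 -0.4559]
A−BK = [1.3529 -1.2721; 1.1765 -2.3235]
AᵀP(A−BK) = [5.7647 -2.9853; -2.9853 2.0460]
P' = Q + AᵀP(A−BK) = [12.0147 -8.9853; -8.9853 11.0460]
tr(P') = 23.0607

1.2941 -0.4559


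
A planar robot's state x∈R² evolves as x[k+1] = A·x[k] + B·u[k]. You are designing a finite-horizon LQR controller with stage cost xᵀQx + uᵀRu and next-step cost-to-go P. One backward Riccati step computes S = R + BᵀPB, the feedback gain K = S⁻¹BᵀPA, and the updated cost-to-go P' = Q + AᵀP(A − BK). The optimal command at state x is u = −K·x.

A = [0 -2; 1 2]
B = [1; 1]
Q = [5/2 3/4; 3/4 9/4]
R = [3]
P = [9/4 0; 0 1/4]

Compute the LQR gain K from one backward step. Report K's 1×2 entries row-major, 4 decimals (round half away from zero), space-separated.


BᵀP = [2.2500 0.2500]
S = R + BᵀPB = [3] + [2.5000] = [5.5000]
BᵀPA = [0.2500 -4.0000]
K = S⁻¹·BᵀPA = [0.0455 -0.7273]
A−BK = [-0.0455 -1.2727; 0.9545 2.7273]
AᵀP(A−BK) = [0.2386 0.6818; 0.6818 7.0909]
P' = Q + AᵀP(A−BK) = [2.7386 1.4318; 1.4318 9.3409]
tr(P') = 12.0795

0.0455 -0.7273


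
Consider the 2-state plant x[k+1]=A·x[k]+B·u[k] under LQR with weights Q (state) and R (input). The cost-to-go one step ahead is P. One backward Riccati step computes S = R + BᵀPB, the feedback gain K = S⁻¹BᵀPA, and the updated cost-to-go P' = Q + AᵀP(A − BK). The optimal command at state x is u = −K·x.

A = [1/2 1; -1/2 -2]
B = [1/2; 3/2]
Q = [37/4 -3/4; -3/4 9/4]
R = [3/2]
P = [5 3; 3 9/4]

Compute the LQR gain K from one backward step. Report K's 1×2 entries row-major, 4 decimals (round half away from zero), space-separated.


BᵀP = [7.0000 4.8750]
S = R + BᵀPB = [3/2] + [10.8125] = [12.3125]
BᵀPA = [1.0625 -2.7500]
K = S⁻¹·BᵀPA = [0.0863 -0.2234]
A−BK = [0.4569 1.1117; -0.6294 -1.6650]
AᵀP(A−BK) = [0.2208 0.4873; 0.4873 1.3858]
P' = Q + AᵀP(A−BK) = [9.4708 -0.2627; -0.2627 3.6358]
tr(P') = 13.1066

0.0863 -0.2234


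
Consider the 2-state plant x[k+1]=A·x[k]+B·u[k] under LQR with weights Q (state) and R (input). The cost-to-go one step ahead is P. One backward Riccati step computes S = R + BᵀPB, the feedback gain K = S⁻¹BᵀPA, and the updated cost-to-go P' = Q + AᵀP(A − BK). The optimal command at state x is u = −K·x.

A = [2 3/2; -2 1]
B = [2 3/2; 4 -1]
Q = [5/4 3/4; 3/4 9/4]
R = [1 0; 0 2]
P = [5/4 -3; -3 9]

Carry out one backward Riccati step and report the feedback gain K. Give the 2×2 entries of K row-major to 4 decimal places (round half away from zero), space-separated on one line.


-0.4772 0.2318 0.6853 0.1784

BᵀP = [-9.5000 30.0000; 4.8750 -13.5000]
S = R + BᵀPB = [1 0; 0 2] + [101.0000 -44.2500; -44.2500 20.8125] = [102.0000 -44.2500; -44.2500 22.8125]
BᵀPA = [-79.0000 15.7500; 36.7500 -6.1875]
K = S⁻¹·BᵀPA = [-0.4772 0.2318; 0.6853 0.1784]
A−BK = [1.9265 0.7687; 0.5941 0.2511]
AᵀP(A−BK) = [2.1156 0.5064; 0.5064 0.2654]
P' = Q + AᵀP(A−BK) = [3.3656 1.2564; 1.2564 2.5154]
tr(P') = 5.8810


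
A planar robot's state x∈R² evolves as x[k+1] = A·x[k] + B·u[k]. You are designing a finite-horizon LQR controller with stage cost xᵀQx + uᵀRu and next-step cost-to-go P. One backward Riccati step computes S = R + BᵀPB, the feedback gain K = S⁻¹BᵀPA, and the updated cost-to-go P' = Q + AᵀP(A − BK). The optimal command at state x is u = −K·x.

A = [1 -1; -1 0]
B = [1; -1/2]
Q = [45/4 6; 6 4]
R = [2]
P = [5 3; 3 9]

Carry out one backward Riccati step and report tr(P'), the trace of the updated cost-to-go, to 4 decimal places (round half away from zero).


22.2900

BᵀP = [3.5000 -1.5000]
S = R + BᵀPB = [2] + [4.2500] = [6.2500]
BᵀPA = [5.0000 -3.5000]
K = S⁻¹·BᵀPA = [0.8000 -0.5600]
A−BK = [0.2000 -0.4400; -0.6000 -0.2800]
AᵀP(A−BK) = [4.0000 0.8000; 0.8000 3.0400]
P' = Q + AᵀP(A−BK) = [15.2500 6.8000; 6.8000 7.0400]
tr(P') = 22.2900


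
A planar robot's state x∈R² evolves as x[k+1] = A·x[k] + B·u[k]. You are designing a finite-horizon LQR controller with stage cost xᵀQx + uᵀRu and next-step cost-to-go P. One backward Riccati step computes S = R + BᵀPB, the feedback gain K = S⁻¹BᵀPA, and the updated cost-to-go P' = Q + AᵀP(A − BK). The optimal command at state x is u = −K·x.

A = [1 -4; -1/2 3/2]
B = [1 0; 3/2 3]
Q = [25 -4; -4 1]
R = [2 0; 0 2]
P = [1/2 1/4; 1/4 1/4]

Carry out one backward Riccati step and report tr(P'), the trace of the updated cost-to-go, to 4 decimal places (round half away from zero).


29.9532

BᵀP = [0.8750 0.6250; 0.7500 0.7500]
S = R + BᵀPB = [2 0; 0 2] + [1.8125 1.8750; 1.8750 2.2500] = [3.8125 1.8750; 1.8750 4.2500]
BᵀPA = [0.5625 -2.5625; 0.3750 -1.8750]
K = S⁻¹·BᵀPA = [0.1330 -0.5813; 0.0296 -0.1847]
A−BK = [0.8670 -3.4187; -0.7882 2.9261]
AᵀP(A−BK) = [0.2266 -0.9163; -0.9163 3.7266]
P' = Q + AᵀP(A−BK) = [25.2266 -4.9163; -4.9163 4.7266]
tr(P') = 29.9532


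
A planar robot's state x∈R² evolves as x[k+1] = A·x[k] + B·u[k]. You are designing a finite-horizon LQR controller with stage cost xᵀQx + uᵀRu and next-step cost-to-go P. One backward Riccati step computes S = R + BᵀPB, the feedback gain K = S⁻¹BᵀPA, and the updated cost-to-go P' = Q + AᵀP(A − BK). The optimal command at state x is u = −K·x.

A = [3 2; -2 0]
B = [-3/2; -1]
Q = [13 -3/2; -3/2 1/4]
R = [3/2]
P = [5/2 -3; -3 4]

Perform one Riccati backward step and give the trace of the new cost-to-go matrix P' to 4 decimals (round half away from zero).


BᵀP = [-0.7500 0.5000]
S = R + BᵀPB = [3/2] + [0.6250] = [2.1250]
BᵀPA = [-3.2500 -1.5000]
K = S⁻¹·BᵀPA = [-1.5294 -0.7059]
A−BK = [0.7059 0.9412; -3.5294 -0.7059]
AᵀP(A−BK) = [69.5294 24.7059; 24.7059 8.9412]
P' = Q + AᵀP(A−BK) = [82.5294 23.2059; 23.2059 9.1912]
tr(P') = 91.7206

91.7206


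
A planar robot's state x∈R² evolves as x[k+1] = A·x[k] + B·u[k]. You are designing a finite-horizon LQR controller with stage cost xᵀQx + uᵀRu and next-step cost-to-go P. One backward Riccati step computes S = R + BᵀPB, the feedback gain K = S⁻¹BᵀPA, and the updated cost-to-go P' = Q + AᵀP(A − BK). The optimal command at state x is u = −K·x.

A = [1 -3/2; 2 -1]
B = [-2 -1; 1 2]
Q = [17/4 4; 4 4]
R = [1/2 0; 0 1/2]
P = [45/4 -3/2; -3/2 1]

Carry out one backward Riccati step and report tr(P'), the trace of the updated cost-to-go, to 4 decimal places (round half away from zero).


BᵀP = [-24.0000 4.0000; -14.2500 3.5000]
S = R + BᵀPB = [1/2 0; 0 1/2] + [52.0000 32.0000; 32.0000 21.2500] = [52.5000 32.0000; 32.0000 21.7500]
BᵀPA = [-16.0000 32.0000; -7.2500 17.8750]
K = S⁻¹·BᵀPA = [-0.9841 1.0520; 1.1145 -0.7259]
A−BK = [0.1463 -0.1220; 0.7550 -0.6002]
AᵀP(A−BK) = [1.5848 -1.3062; -1.3062 1.1247]
P' = Q + AᵀP(A−BK) = [5.8348 2.6938; 2.6938 5.1247]
tr(P') = 10.9596

10.9596


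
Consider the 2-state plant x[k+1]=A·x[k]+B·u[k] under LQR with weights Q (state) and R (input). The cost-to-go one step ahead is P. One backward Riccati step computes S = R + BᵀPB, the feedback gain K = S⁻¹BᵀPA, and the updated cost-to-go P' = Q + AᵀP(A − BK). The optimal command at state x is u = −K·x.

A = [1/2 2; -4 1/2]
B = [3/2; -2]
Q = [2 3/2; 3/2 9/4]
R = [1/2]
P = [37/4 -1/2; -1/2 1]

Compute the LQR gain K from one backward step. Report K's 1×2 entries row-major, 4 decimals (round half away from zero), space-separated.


0.6512 1.0022

BᵀP = [14.8750 -2.7500]
S = R + BᵀPB = [1/2] + [27.8125] = [28.3125]
BᵀPA = [18.4375 28.3750]
K = S⁻¹·BᵀPA = [0.6512 1.0022]
A−BK = [-0.4768 0.4967; -2.6976 2.5044]
AᵀP(A−BK) = [8.3057 -7.3532; -7.3532 7.8124]
P' = Q + AᵀP(A−BK) = [10.3057 -5.8532; -5.8532 10.0624]
tr(P') = 20.3681


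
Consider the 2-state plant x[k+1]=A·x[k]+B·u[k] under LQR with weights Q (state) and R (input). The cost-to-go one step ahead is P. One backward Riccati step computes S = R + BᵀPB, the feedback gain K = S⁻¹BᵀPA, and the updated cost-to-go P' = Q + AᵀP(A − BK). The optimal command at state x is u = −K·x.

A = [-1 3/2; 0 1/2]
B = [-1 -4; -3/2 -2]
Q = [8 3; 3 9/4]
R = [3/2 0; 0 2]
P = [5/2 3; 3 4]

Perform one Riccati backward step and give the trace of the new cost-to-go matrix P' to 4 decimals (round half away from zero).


BᵀP = [-7.0000 -9.0000; -16.0000 -20.0000]
S = R + BᵀPB = [3/2 0; 0 2] + [20.5000 46.0000; 46.0000 104.0000] = [22.0000 46.0000; 46.0000 106.0000]
BᵀPA = [7.0000 -15.0000; 16.0000 -34.0000]
K = S⁻¹·BᵀPA = [0.0278 -0.1204; 0.1389 -0.2685]
A−BK = [-0.4167 0.3056; 0.3194 -0.2176]
AᵀP(A−BK) = [0.0833 -0.1111; -0.1111 0.1898]
P' = Q + AᵀP(A−BK) = [8.0833 2.8889; 2.8889 2.4398]
tr(P') = 10.5231

10.5231


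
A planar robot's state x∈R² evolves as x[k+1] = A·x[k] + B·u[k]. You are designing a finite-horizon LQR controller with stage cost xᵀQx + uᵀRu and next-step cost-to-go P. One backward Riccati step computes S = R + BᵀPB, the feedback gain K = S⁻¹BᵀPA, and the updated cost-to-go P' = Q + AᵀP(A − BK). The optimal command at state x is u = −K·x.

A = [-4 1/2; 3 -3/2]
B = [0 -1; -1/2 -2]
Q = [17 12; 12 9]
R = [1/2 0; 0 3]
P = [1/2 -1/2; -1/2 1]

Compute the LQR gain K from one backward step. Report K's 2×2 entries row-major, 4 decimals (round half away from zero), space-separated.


BᵀP = [0.2500 -0.5000; 0.5000 -1.5000]
S = R + BᵀPB = [1/2 0; 0 3] + [0.2500 0.7500; 0.7500 2.5000] = [0.7500 0.7500; 0.7500 5.5000]
BᵀPA = [-2.5000 0.8750; -6.5000 2.5000]
K = S⁻¹·BᵀPA = [-2.4912 0.8246; -0.8421 0.3421]
A−BK = [-4.8421 0.8421; 0.0702 -0.4035]
AᵀP(A−BK) = [17.2982 -4.9649; -4.9649 1.5482]
P' = Q + AᵀP(A−BK) = [34.2982 7.0351; 7.0351 10.5482]
tr(P') = 44.8465

-2.4912 0.8246 -0.8421 0.3421


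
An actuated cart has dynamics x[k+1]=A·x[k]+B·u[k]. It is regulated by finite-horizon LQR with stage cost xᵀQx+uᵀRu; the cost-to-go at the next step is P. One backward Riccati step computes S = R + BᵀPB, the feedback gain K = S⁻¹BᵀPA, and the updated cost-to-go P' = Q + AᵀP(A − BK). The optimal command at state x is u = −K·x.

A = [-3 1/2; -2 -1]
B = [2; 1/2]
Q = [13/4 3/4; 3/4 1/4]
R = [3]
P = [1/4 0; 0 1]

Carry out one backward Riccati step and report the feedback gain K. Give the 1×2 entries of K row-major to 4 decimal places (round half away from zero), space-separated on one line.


-0.5882 -0.0588

BᵀP = [0.5000 0.5000]
S = R + BᵀPB = [3] + [1.2500] = [4.2500]
BᵀPA = [-2.5000 -0.2500]
K = S⁻¹·BᵀPA = [-0.5882 -0.0588]
A−BK = [-1.8235 0.6176; -1.7059 -0.9706]
AᵀP(A−BK) = [4.7794 1.4779; 1.4779 1.0478]
P' = Q + AᵀP(A−BK) = [8.0294 2.2279; 2.2279 1.2978]
tr(P') = 9.3272


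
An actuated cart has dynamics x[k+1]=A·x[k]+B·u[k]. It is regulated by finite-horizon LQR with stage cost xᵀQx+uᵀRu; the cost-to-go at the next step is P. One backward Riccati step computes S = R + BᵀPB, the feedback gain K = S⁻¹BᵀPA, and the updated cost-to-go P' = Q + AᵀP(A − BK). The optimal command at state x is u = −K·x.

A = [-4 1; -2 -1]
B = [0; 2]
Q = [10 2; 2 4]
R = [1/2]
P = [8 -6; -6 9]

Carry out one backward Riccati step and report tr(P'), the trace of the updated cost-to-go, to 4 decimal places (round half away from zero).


82.3973

BᵀP = [-12.0000 18.0000]
S = R + BᵀPB = [1/2] + [36.0000] = [36.5000]
BᵀPA = [12.0000 -30.0000]
K = S⁻¹·BᵀPA = [0.3288 -0.8219]
A−BK = [-4.0000 1.0000; -2.6575 0.6438]
AᵀP(A−BK) = [64.0548 -16.1370; -16.1370 4.3425]
P' = Q + AᵀP(A−BK) = [74.0548 -14.1370; -14.1370 8.3425]
tr(P') = 82.3973


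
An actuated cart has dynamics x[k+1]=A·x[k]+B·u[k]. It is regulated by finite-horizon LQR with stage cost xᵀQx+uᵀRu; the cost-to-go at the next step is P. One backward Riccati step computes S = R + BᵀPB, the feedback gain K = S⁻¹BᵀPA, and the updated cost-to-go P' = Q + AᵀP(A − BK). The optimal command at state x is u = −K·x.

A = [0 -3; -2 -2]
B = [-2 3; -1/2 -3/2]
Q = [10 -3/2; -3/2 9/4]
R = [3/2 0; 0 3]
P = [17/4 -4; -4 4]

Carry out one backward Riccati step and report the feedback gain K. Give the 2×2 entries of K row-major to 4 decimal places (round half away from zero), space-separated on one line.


-0.0501 0.3883 0.4008 -0.1065

BᵀP = [-6.5000 6.0000; 18.7500 -18.0000]
S = R + BᵀPB = [3/2 0; 0 3] + [10.0000 -28.5000; -28.5000 83.2500] = [11.5000 -28.5000; -28.5000 86.2500]
BᵀPA = [-12.0000 7.5000; 36.0000 -20.2500]
K = S⁻¹·BᵀPA = [-0.0501 0.3883; 0.4008 -0.1065]
A−BK = [-1.3027 -1.9040; -1.4238 -1.9656]
AᵀP(A−BK) = [0.9687 0.4927; 0.4927 1.1816]
P' = Q + AᵀP(A−BK) = [10.9687 -1.0073; -1.0073 3.4316]
tr(P') = 14.4003


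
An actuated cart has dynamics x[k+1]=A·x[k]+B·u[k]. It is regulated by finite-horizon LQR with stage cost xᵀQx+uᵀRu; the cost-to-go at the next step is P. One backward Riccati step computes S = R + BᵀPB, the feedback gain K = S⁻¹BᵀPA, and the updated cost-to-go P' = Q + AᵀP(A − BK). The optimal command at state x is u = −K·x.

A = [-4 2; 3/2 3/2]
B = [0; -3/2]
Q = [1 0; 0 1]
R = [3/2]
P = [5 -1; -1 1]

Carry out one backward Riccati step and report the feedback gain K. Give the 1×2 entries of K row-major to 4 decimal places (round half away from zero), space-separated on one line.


-2.2000 0.2000

BᵀP = [1.5000 -1.5000]
S = R + BᵀPB = [3/2] + [2.2500] = [3.7500]
BᵀPA = [-8.2500 0.7500]
K = S⁻¹·BᵀPA = [-2.2000 0.2000]
A−BK = [-4.0000 2.0000; -1.8000 1.8000]
AᵀP(A−BK) = [76.1000 -33.1000; -33.1000 16.1000]
P' = Q + AᵀP(A−BK) = [77.1000 -33.1000; -33.1000 17.1000]
tr(P') = 94.2000


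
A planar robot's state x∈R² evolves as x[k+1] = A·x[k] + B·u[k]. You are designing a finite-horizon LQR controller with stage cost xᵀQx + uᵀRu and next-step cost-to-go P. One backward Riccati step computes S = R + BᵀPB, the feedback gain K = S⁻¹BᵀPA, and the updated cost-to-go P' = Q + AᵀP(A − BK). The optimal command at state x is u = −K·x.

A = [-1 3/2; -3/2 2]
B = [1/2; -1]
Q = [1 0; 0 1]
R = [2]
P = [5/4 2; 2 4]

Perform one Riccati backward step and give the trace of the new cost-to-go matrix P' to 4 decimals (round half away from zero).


BᵀP = [-1.3750 -3.0000]
S = R + BᵀPB = [2] + [2.3125] = [4.3125]
BᵀPA = [5.8750 -8.0625]
K = S⁻¹·BᵀPA = [1.3623 -1.8696]
A−BK = [-1.6812 2.4348; -0.1377 0.1304]
AᵀP(A−BK) = [8.2464 -11.3913; -11.3913 15.7391]
P' = Q + AᵀP(A−BK) = [9.2464 -11.3913; -11.3913 16.7391]
tr(P') = 25.9855

25.9855


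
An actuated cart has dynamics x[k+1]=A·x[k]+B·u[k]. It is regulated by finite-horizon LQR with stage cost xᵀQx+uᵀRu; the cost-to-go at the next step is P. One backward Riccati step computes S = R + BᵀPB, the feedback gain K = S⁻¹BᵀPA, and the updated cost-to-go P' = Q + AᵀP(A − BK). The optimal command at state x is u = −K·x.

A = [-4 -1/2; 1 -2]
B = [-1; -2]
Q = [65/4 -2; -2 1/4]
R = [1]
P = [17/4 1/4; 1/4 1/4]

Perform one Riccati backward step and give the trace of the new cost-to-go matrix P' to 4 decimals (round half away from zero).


BᵀP = [-4.7500 -0.7500]
S = R + BᵀPB = [1] + [6.2500] = [7.2500]
BᵀPA = [18.2500 3.8750]
K = S⁻¹·BᵀPA = [2.5172 0.5345]
A−BK = [-1.4828 0.0345; 6.0345 -0.9310]
AᵀP(A−BK) = [20.3103 0.1207; 0.1207 0.4914]
P' = Q + AᵀP(A−BK) = [36.5603 -1.8793; -1.8793 0.7414]
tr(P') = 37.3017

37.3017


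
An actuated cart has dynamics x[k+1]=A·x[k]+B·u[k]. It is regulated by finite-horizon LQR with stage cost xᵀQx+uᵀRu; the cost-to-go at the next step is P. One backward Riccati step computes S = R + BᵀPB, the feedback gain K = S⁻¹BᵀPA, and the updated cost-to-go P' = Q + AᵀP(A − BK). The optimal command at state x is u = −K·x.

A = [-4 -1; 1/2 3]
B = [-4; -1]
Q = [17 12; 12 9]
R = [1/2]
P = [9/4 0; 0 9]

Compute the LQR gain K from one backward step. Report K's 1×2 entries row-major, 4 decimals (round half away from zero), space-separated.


BᵀP = [-9.0000 -9.0000]
S = R + BᵀPB = [1/2] + [45.0000] = [45.5000]
BᵀPA = [31.5000 -18.0000]
K = S⁻¹·BᵀPA = [0.6923 -0.3956]
A−BK = [-1.2308 -2.5824; 1.1923 2.6044]
AᵀP(A−BK) = [16.4423 34.9615; 34.9615 76.1291]
P' = Q + AᵀP(A−BK) = [33.4423 46.9615; 46.9615 85.1291]
tr(P') = 118.5714

0.6923 -0.3956


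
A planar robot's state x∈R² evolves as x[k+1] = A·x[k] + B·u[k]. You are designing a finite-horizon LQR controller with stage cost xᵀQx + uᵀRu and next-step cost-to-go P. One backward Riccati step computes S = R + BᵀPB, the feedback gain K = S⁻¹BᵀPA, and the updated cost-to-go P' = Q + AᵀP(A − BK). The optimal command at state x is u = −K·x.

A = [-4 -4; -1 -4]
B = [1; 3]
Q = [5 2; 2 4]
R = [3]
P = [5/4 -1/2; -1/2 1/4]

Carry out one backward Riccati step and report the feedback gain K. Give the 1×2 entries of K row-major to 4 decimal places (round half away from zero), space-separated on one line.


BᵀP = [-0.2500 0.2500]
S = R + BᵀPB = [3] + [0.5000] = [3.5000]
BᵀPA = [0.7500 0.0000]
K = S⁻¹·BᵀPA = [0.2143 0.0000]
A−BK = [-4.2143 -4.0000; -1.6429 -4.0000]
AᵀP(A−BK) = [16.0893 11.0000; 11.0000 8.0000]
P' = Q + AᵀP(A−BK) = [21.0893 13.0000; 13.0000 12.0000]
tr(P') = 33.0893

0.2143 0.0000


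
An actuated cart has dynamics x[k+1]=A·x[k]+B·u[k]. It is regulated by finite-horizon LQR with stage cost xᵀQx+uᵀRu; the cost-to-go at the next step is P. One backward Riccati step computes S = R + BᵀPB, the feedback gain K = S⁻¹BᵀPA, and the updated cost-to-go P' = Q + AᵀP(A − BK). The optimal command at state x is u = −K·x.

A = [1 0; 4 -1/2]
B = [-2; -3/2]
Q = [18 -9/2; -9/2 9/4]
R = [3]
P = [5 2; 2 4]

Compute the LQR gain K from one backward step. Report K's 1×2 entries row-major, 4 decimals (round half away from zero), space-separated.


BᵀP = [-13.0000 -10.0000]
S = R + BᵀPB = [3] + [41.0000] = [44.0000]
BᵀPA = [-53.0000 5.0000]
K = S⁻¹·BᵀPA = [-1.2045 0.1136]
A−BK = [-1.4091 0.2273; 2.1932 -0.3295]
AᵀP(A−BK) = [21.1591 -2.9773; -2.9773 0.4318]
P' = Q + AᵀP(A−BK) = [39.1591 -7.4773; -7.4773 2.6818]
tr(P') = 41.8409

-1.2045 0.1136


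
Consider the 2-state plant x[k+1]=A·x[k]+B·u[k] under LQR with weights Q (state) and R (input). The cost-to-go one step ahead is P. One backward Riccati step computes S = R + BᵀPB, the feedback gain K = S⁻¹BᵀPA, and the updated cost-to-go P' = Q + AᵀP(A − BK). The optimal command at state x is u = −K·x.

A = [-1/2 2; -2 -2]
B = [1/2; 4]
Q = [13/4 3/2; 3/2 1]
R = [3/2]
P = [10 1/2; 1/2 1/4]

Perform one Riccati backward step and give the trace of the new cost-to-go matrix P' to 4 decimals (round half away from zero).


28.9250

BᵀP = [7.0000 1.2500]
S = R + BᵀPB = [3/2] + [8.5000] = [10.0000]
BᵀPA = [-6.0000 11.5000]
K = S⁻¹·BᵀPA = [-0.6000 1.1500]
A−BK = [-0.2000 1.4250; 0.4000 -6.6000]
AᵀP(A−BK) = [0.9000 -3.6000; -3.6000 23.7750]
P' = Q + AᵀP(A−BK) = [4.1500 -2.1000; -2.1000 24.7750]
tr(P') = 28.9250


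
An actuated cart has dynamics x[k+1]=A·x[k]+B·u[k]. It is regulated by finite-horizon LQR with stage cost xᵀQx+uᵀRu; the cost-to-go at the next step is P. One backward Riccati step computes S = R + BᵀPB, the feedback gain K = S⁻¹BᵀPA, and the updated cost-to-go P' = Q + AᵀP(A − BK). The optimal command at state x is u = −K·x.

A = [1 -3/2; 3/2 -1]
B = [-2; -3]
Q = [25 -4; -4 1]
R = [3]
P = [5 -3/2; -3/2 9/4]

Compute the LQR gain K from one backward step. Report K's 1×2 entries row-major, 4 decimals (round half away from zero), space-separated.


BᵀP = [-5.5000 -3.7500]
S = R + BᵀPB = [3] + [22.2500] = [25.2500]
BᵀPA = [-11.1250 12.0000]
K = S⁻¹·BᵀPA = [-0.4406 0.4752]
A−BK = [0.1188 -0.5495; 0.1782 0.4257]
AᵀP(A−BK) = [0.6609 -0.7129; -0.7129 3.2970]
P' = Q + AᵀP(A−BK) = [25.6609 -4.7129; -4.7129 4.2970]
tr(P') = 29.9579

-0.4406 0.4752


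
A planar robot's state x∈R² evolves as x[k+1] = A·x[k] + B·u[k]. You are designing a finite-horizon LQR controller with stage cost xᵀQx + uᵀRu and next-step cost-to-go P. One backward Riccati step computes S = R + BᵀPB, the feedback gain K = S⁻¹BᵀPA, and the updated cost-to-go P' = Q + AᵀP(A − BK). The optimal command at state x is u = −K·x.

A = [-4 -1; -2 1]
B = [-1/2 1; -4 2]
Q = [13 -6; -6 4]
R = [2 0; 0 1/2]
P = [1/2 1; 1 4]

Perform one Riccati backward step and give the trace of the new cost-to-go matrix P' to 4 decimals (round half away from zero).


19.9993

BᵀP = [-4.2500 -16.5000; 2.5000 9.0000]
S = R + BᵀPB = [2 0; 0 1/2] + [68.1250 -37.2500; -37.2500 20.5000] = [70.1250 -37.2500; -37.2500 21.0000]
BᵀPA = [50.0000 -12.2500; -28.0000 6.5000]
K = S⁻¹·BᵀPA = [0.0823 -0.1778; -1.1874 -0.0059]
A−BK = [-2.7715 -1.0830; 0.7039 0.3005]
AᵀP(A−BK) = [2.6392 0.7259; 0.7259 0.3600]
P' = Q + AᵀP(A−BK) = [15.6392 -5.2741; -5.2741 4.3600]
tr(P') = 19.9993


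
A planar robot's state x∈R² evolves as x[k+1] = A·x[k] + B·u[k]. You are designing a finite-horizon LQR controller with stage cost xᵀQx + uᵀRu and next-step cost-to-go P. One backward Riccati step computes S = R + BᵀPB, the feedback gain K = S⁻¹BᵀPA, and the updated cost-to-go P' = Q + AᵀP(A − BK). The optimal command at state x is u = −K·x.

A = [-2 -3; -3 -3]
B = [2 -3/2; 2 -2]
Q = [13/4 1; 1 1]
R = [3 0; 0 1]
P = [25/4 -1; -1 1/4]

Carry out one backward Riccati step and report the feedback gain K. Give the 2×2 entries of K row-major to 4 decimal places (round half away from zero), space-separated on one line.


-0.3327 -0.5712 0.7462 1.1769

BᵀP = [10.5000 -1.5000; -7.3750 1.0000]
S = R + BᵀPB = [3 0; 0 1] + [18.0000 -12.7500; -12.7500 9.0625] = [21.0000 -12.7500; -12.7500 10.0625]
BᵀPA = [-16.5000 -27.0000; 11.7500 19.1250]
K = S⁻¹·BᵀPA = [-0.3327 -0.5712; 0.7462 1.1769]
A−BK = [-0.2154 -0.0923; -0.8423 0.4962]
AᵀP(A−BK) = [0.9933 1.4971; 1.4971 2.5702]
P' = Q + AᵀP(A−BK) = [4.2433 2.4971; 2.4971 3.5702]
tr(P') = 7.8135


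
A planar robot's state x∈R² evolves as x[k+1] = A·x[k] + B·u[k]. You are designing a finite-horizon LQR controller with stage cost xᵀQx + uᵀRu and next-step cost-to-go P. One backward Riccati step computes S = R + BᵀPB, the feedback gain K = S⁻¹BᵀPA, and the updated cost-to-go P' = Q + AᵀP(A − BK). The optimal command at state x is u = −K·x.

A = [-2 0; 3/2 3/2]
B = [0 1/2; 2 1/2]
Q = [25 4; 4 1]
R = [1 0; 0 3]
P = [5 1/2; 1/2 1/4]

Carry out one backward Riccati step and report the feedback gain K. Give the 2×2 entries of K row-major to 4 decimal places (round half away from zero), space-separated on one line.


BᵀP = [1.0000 0.5000; 2.7500 0.3750]
S = R + BᵀPB = [1 0; 0 3] + [1.0000 0.7500; 0.7500 1.5625] = [2.0000 0.7500; 0.7500 4.5625]
BᵀPA = [-1.2500 0.7500; -4.9375 0.5625]
K = S⁻¹·BᵀPA = [-0.2336 0.3504; -1.0438 0.0657]
A−BK = [-1.4781 -0.0328; 2.4891 0.7664]
AᵀP(A−BK) = [12.1168 -0.1752; -0.1752 0.2628]
P' = Q + AᵀP(A−BK) = [37.1168 3.8248; 3.8248 1.2628]
tr(P') = 38.3796

-0.2336 0.3504 -1.0438 0.0657


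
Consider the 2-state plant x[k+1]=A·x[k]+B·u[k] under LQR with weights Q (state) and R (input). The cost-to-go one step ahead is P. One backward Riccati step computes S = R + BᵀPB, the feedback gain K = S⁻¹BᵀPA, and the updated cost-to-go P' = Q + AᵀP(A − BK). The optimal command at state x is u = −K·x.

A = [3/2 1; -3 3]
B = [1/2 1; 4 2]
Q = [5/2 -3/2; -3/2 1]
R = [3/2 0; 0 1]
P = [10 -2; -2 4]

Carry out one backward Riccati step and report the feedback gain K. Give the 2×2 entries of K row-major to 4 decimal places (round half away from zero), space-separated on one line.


BᵀP = [-3.0000 15.0000; 6.0000 6.0000]
S = R + BᵀPB = [3/2 0; 0 1] + [58.5000 27.0000; 27.0000 18.0000] = [60.0000 27.0000; 27.0000 19.0000]
BᵀPA = [-49.5000 42.0000; -9.0000 24.0000]
K = S⁻¹·BᵀPA = [-1.6971 0.3650; 1.9380 0.7445]
A−BK = [0.4106 0.0730; -0.0876 0.0511]
AᵀP(A−BK) = [9.9361 0.7664; 0.7664 0.8029]
P' = Q + AᵀP(A−BK) = [12.4361 -0.7336; -0.7336 1.8029]
tr(P') = 14.2391

-1.6971 0.3650 1.9380 0.7445


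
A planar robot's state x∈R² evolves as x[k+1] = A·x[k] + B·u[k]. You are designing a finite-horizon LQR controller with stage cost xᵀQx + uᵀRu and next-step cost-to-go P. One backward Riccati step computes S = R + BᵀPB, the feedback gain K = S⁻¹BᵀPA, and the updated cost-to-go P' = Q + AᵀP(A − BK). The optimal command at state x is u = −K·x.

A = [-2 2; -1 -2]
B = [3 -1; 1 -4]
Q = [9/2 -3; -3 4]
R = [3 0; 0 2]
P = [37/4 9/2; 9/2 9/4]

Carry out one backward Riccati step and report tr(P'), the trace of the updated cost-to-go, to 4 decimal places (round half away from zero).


BᵀP = [32.2500 15.7500; -27.2500 -13.5000]
S = R + BᵀPB = [3 0; 0 2] + [112.5000 -95.2500; -95.2500 81.2500] = [115.5000 -95.2500; -95.2500 83.2500]
BᵀPA = [-80.2500 33.0000; 68.0000 -27.5000]
K = S⁻¹·BᵀPA = [-0.3755 0.2356; 0.3872 -0.0608]
A−BK = [-0.4864 1.2325; 0.9244 -2.4788]
AᵀP(A−BK) = [0.7872 -0.4608; -0.4608 0.5541]
P' = Q + AᵀP(A−BK) = [5.2872 -3.4608; -3.4608 4.5541]
tr(P') = 9.8413

9.8413
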